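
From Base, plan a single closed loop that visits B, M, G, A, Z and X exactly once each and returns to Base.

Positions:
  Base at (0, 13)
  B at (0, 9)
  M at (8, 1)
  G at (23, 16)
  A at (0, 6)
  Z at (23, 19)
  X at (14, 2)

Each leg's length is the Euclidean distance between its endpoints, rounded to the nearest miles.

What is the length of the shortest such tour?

Minimum total distance: 66 miles.

There are 360 distinct closed tours to check (reversals are equivalent).
Base → B → M → G → A → Z → X → Base: 4+11+21+25+26+19+18 = 124
Base → B → M → G → A → X → Z → Base: 4+11+21+25+15+19+24 = 119
Base → B → M → G → Z → A → X → Base: 4+11+21+3+26+15+18 = 98
Base → B → M → G → Z → X → A → Base: 4+11+21+3+19+15+7 = 80
Base → B → M → G → X → A → Z → Base: 4+11+21+17+15+26+24 = 118
Base → B → M → G → X → Z → A → Base: 4+11+21+17+19+26+7 = 105
Base → B → M → A → G → Z → X → Base: 4+11+9+25+3+19+18 = 89
Base → B → M → A → G → X → Z → Base: 4+11+9+25+17+19+24 = 109
… (352 more)
Base → B → A → M → X → G → Z → Base: 4+3+9+6+17+3+24 = 66  ← best
The minimum is 66.
One optimal route: Base → B → A → M → X → G → Z → Base (or its reverse).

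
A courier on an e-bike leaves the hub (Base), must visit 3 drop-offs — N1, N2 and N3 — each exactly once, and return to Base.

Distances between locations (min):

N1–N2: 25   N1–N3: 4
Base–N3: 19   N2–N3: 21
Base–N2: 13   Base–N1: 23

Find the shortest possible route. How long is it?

Shortest round trip = 61 min.

With 3 stops there are 3!/2 = 3 distinct round trips (a route and its reverse cost the same).
Base - N1 - N2 - N3 - Base: 23+25+21+19 = 88
Base - N1 - N3 - N2 - Base: 23+4+21+13 = 61
Base - N2 - N1 - N3 - Base: 13+25+4+19 = 61
The minimum is 61.
One optimal route: Base → N1 → N3 → N2 → Base (or its reverse).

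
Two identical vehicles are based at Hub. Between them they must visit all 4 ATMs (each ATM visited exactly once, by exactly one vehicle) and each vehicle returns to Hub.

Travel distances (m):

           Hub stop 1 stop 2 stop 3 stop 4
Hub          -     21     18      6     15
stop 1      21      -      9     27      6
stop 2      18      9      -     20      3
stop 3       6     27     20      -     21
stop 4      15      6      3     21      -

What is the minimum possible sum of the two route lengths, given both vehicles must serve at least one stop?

Try each way of splitting the stops between the two vehicles (each non-empty) and, for each split, find the best tour for each vehicle:
  {stop 1} + {stop 2, stop 3, stop 4}: 42 + 44 = 86
  {stop 2} + {stop 1, stop 3, stop 4}: 36 + 54 = 90
  {stop 1, stop 2} + {stop 3, stop 4}: 48 + 42 = 90
  {stop 3} + {stop 1, stop 2, stop 4}: 12 + 48 = 60
  {stop 1, stop 3} + {stop 2, stop 4}: 54 + 36 = 90
  {stop 2, stop 3} + {stop 1, stop 4}: 44 + 42 = 86
  … (7 splits in total)
Best: vehicle 1 Hub → stop 3 → Hub = 12; vehicle 2 Hub → stop 1 → stop 2 → stop 4 → Hub = 48; combined 60.

60 m — the smallest possible combined total.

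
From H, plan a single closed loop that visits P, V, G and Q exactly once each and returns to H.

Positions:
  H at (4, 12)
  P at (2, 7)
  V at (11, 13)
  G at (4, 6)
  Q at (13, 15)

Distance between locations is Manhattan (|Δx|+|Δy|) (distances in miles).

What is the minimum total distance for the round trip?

Shortest round trip = 40 miles.

With 4 stops there are 4!/2 = 12 distinct round trips (a route and its reverse cost the same).
H - P - V - G - Q - H: 7+15+14+18+12 = 66
H - P - V - Q - G - H: 7+15+4+18+6 = 50
H - P - G - V - Q - H: 7+3+14+4+12 = 40
H - P - G - Q - V - H: 7+3+18+4+8 = 40
H - P - Q - V - G - H: 7+19+4+14+6 = 50
H - P - Q - G - V - H: 7+19+18+14+8 = 66
H - V - P - G - Q - H: 8+15+3+18+12 = 56
H - V - P - Q - G - H: 8+15+19+18+6 = 66
H - V - G - P - Q - H: 8+14+3+19+12 = 56
H - V - Q - P - G - H: 8+4+19+3+6 = 40
H - G - P - V - Q - H: 6+3+15+4+12 = 40
H - G - V - P - Q - H: 6+14+15+19+12 = 66
The minimum is 40.
One optimal route: H → P → G → V → Q → H (or its reverse).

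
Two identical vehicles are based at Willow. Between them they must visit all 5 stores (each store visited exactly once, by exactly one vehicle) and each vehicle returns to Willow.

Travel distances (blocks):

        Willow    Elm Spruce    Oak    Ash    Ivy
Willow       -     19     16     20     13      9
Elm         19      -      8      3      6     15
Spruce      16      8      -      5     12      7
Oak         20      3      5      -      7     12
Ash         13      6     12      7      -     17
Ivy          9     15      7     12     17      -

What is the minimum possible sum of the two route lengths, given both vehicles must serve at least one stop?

Try each way of splitting the stops between the two vehicles (each non-empty) and, for each split, find the best tour for each vehicle:
  {Elm} + {Spruce, Oak, Ash, Ivy}: 38 + 41 = 79
  {Spruce} + {Elm, Oak, Ash, Ivy}: 32 + 43 = 75
  {Elm, Spruce} + {Oak, Ash, Ivy}: 43 + 41 = 84
  {Oak} + {Elm, Spruce, Ash, Ivy}: 40 + 43 = 83
  {Elm, Oak} + {Spruce, Ash, Ivy}: 42 + 41 = 83
  {Spruce, Oak} + {Elm, Ash, Ivy}: 41 + 43 = 84
  … (15 splits in total)
  {Elm, Spruce, Oak, Ash} + {Ivy}: 43 + 18 = 61  ← best
Best: vehicle 1 Willow → Spruce → Oak → Elm → Ash → Willow = 43; vehicle 2 Willow → Ivy → Willow = 18; combined 61.

Minimum combined distance: 61 blocks.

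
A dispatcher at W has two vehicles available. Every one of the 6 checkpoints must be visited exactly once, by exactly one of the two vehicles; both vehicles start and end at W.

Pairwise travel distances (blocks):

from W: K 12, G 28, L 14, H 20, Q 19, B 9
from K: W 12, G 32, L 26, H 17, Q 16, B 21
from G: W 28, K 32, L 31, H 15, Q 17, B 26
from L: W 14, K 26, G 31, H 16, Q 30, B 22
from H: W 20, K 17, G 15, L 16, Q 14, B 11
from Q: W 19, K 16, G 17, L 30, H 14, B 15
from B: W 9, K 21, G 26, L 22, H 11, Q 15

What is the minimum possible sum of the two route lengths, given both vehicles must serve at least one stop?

Check every non-empty split of the stops between the two vehicles; for each half take its own optimal tour:
  {K} + {G, L, H, Q, B}: 24 + 86 = 110
  {G} + {K, L, H, Q, B}: 56 + 84 = 140
  {K, G} + {L, H, Q, B}: 72 + 68 = 140
  {L} + {K, G, H, Q, B}: 28 + 80 = 108
  {K, L} + {G, H, Q, B}: 52 + 71 = 123
  {G, L} + {K, H, Q, B}: 73 + 62 = 135
  … (31 splits in total)
Best: vehicle 1 W → L → W = 28; vehicle 2 W → K → Q → G → H → B → W = 80; combined 108.

Minimum combined distance: 108 blocks.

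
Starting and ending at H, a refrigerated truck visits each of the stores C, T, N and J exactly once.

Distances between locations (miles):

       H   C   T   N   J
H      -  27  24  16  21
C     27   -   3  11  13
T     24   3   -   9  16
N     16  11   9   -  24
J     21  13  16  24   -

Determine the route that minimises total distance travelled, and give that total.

There are 12 distinct closed tours to check (reversals are equivalent).
H-C-T-N-J-H: 27+3+9+24+21 = 84
H-C-T-J-N-H: 27+3+16+24+16 = 86
H-C-N-T-J-H: 27+11+9+16+21 = 84
H-C-N-J-T-H: 27+11+24+16+24 = 102
H-C-J-T-N-H: 27+13+16+9+16 = 81
H-C-J-N-T-H: 27+13+24+9+24 = 97
H-T-C-N-J-H: 24+3+11+24+21 = 83
H-T-C-J-N-H: 24+3+13+24+16 = 80
H-T-N-C-J-H: 24+9+11+13+21 = 78
H-T-J-C-N-H: 24+16+13+11+16 = 80
H-N-C-T-J-H: 16+11+3+16+21 = 67
H-N-T-C-J-H: 16+9+3+13+21 = 62
The minimum is 62.
One optimal route: H → N → T → C → J → H (or its reverse).

Minimum total distance: 62 miles.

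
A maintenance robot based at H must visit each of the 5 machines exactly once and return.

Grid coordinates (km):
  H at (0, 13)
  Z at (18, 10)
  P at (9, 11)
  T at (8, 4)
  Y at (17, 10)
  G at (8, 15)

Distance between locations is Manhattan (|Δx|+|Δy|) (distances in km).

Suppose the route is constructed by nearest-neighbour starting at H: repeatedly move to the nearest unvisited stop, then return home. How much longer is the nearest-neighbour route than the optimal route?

From H: G=10, P=11, T=17, Y=20, Z=21 → choose G (10).
From G: P=5, T=11, Y=14, Z=15 → choose P (5).
From P: T=8, Y=9, Z=10 → choose T (8).
From T: Y=15, Z=16 → choose Y (15).
From Y: Z=1 → choose Z (1).
NN route H → G → P → T → Y → Z → H costs 60.
Optimal: H → P → Z → Y → T → G → H costs 58 (by enumerating all 60 distinct tours).
Excess = 60 − 58 = 2.

Excess over optimum: 2 km.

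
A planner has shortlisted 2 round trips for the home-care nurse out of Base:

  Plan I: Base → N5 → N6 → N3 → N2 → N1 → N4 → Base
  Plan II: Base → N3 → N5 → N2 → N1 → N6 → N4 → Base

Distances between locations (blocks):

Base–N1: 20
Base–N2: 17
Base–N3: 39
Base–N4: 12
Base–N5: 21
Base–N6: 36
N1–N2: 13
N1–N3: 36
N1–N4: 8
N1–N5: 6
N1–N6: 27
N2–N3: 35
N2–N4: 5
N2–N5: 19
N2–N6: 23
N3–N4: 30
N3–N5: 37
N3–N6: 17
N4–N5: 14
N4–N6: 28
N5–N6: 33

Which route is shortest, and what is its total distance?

Plan I: 21 + 33 + 17 + 35 + 13 + 8 + 12 = 139
Plan II: 39 + 37 + 19 + 13 + 27 + 28 + 12 = 175

Shortest is Plan I, total 139 blocks.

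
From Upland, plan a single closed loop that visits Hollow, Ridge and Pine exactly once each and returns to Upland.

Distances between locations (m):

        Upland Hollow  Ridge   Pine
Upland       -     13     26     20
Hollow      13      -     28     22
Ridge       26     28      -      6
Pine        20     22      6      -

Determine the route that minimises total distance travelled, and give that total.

Shortest round trip = 67 m.

Upland-Hollow-Ridge-Pine-Upland: 13+28+6+20 = 67
Upland-Hollow-Pine-Ridge-Upland: 13+22+6+26 = 67
Upland-Ridge-Hollow-Pine-Upland: 26+28+22+20 = 96
The minimum is 67.
One optimal route: Upland → Hollow → Ridge → Pine → Upland (or its reverse).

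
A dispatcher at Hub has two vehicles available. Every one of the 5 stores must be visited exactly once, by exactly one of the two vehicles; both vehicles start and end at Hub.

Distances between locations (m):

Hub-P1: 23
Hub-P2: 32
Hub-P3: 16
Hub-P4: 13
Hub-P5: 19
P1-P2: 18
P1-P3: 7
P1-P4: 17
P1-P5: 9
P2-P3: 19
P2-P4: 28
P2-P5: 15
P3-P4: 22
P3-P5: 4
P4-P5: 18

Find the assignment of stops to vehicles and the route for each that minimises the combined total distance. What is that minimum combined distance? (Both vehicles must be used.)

Minimum combined distance: 101 m.

Check every non-empty split of the stops between the two vehicles; for each half take its own optimal tour:
  {P1} + {P2, P3, P4, P5}: 46 + 76 = 122
  {P2} + {P1, P3, P4, P5}: 64 + 59 = 123
  {P1, P2} + {P3, P4, P5}: 73 + 51 = 124
  {P3} + {P1, P2, P4, P5}: 32 + 82 = 114
  {P1, P3} + {P2, P4, P5}: 46 + 75 = 121
  {P2, P3} + {P1, P4, P5}: 67 + 58 = 125
  … (15 splits in total)
  {P4} + {P1, P2, P3, P5}: 26 + 75 = 101  ← best
Best: vehicle 1 Hub → P4 → Hub = 26; vehicle 2 Hub → P3 → P1 → P2 → P5 → Hub = 75; combined 101.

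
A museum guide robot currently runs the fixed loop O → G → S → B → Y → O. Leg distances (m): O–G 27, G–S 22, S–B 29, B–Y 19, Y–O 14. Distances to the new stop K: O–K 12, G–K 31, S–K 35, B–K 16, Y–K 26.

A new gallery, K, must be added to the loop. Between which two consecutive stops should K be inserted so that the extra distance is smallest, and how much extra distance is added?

Insertion cost between consecutive stops i–j is d(i,K) + d(K,j) − d(i,j):
  between O and G: 12 + 31 − 27 = 16
  between G and S: 31 + 35 − 22 = 44
  between S and B: 35 + 16 − 29 = 22
  between B and Y: 16 + 26 − 19 = 23
  between Y and O: 26 + 12 − 14 = 24
Cheapest insertion is between O and G, adding 16.
New total = 111 + 16 = 127.

Minimum extra distance: 16 m, inserting K between O and G.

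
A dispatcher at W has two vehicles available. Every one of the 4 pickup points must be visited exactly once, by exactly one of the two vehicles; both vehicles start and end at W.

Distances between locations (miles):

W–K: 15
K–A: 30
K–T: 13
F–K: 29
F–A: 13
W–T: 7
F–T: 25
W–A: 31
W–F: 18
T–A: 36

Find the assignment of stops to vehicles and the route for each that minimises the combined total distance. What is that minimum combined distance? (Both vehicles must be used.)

90 miles — the smallest possible combined total.

There are 2^3 − 1 = 7 ways to divide the 4 stops into two non-empty groups. For each, the best each vehicle can do is its own shortest tour through its group:
  {F} + {K, T, A}: 36 + 81 = 117
  {K} + {F, T, A}: 30 + 74 = 104
  {F, K} + {T, A}: 62 + 74 = 136
  {T} + {F, K, A}: 14 + 76 = 90
  {F, T} + {K, A}: 50 + 76 = 126
  {K, T} + {F, A}: 35 + 62 = 97
  … (7 splits in total)
Best: vehicle 1 W → T → W = 14; vehicle 2 W → F → A → K → W = 76; combined 90.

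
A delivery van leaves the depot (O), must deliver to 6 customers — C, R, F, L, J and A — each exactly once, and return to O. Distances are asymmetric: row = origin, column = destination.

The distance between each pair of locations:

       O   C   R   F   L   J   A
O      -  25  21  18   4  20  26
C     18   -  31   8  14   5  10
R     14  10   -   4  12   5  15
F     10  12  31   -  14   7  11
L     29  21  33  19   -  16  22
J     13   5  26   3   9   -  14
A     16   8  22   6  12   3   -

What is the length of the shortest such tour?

O → C → R → F → L → J → A → O: 25+31+4+14+16+14+16 = 120
O → C → R → F → L → A → J → O: 25+31+4+14+22+3+13 = 112
O → C → R → F → J → L → A → O: 25+31+4+7+9+22+16 = 114
O → C → R → F → J → A → L → O: 25+31+4+7+14+12+29 = 122
O → C → R → F → A → L → J → O: 25+31+4+11+12+16+13 = 112
O → C → R → F → A → J → L → O: 25+31+4+11+3+9+29 = 112
O → C → R → L → F → J → A → O: 25+31+12+19+7+14+16 = 124
O → C → R → L → F → A → J → O: 25+31+12+19+11+3+13 = 114
… (712 more)
O → L → J → C → A → R → F → O: 4+16+5+10+22+4+10 = 71  ← best
The minimum is 71.
One optimal route: O → L → J → C → A → R → F → O.

71 — the shortest possible round trip.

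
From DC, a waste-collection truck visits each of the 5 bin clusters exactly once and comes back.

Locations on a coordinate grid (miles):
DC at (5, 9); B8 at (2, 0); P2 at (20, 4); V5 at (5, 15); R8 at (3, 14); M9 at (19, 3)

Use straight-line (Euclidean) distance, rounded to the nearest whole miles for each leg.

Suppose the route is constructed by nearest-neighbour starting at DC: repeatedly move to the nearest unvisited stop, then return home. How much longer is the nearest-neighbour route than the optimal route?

The nearest-neighbour route is 3 miles longer than optimal.

DC: R8=5, V5=6, B8=9, M9=15, P2=16 ⇒ R8
R8: V5=2, B8=14, M9=19, P2=20 ⇒ V5
V5: B8=15, M9=18, P2=19 ⇒ B8
B8: M9=17, P2=18 ⇒ M9
M9: P2=1 ⇒ P2
NN route DC → R8 → V5 → B8 → M9 → P2 → DC costs 56.
Optimal: DC → B8 → P2 → M9 → V5 → R8 → DC costs 53 (by enumerating all 60 distinct tours).
Excess = 56 − 53 = 3.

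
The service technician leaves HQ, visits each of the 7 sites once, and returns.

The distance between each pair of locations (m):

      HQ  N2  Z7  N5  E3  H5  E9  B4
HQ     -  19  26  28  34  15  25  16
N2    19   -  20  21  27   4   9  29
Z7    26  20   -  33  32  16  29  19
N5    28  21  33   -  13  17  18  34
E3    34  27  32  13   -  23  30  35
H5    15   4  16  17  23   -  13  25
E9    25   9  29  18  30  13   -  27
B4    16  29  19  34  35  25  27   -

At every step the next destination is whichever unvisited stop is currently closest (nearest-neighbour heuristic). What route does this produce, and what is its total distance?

126 m along HQ → H5 → N2 → E9 → N5 → E3 → Z7 → B4 → HQ.

HQ → [H5:15 / B4:16 / N2:19 / E9:25 / Z7:26 / N5:28 / E3:34] → H5 (15)
H5 → [N2:4 / E9:13 / Z7:16 / N5:17 / E3:23 / B4:25] → N2 (4)
N2 → [E9:9 / Z7:20 / N5:21 / E3:27 / B4:29] → E9 (9)
E9 → [N5:18 / B4:27 / Z7:29 / E3:30] → N5 (18)
N5 → [E3:13 / Z7:33 / B4:34] → E3 (13)
E3 → [Z7:32 / B4:35] → Z7 (32)
Z7 → [B4:19] → B4 (19)
Return B4→HQ: 16.
Total = 15 + 4 + 9 + 18 + 13 + 32 + 19 + 16 = 126.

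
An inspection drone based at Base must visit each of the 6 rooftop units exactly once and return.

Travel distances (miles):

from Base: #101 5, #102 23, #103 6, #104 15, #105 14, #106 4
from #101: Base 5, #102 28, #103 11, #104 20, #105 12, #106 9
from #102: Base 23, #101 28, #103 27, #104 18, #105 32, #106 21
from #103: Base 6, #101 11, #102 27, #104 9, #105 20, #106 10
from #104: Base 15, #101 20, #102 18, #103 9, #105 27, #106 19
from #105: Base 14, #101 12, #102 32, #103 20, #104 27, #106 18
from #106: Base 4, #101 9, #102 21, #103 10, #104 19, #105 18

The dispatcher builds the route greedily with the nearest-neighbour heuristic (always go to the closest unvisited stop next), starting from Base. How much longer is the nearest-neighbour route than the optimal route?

From Base: #106=4, #101=5, #103=6, #105=14, #104=15, #102=23 → choose #106 (4).
From #106: #101=9, #103=10, #105=18, #104=19, #102=21 → choose #101 (9).
From #101: #103=11, #105=12, #104=20, #102=28 → choose #103 (11).
From #103: #104=9, #105=20, #102=27 → choose #104 (9).
From #104: #102=18, #105=27 → choose #102 (18).
From #102: #105=32 → choose #105 (32).
NN route Base → #106 → #101 → #103 → #104 → #102 → #105 → Base costs 97.
Optimal: Base → #101 → #105 → #103 → #104 → #102 → #106 → Base costs 89 (by enumerating all 360 distinct tours).
Excess = 97 − 89 = 8.

Excess over optimum: 8 miles.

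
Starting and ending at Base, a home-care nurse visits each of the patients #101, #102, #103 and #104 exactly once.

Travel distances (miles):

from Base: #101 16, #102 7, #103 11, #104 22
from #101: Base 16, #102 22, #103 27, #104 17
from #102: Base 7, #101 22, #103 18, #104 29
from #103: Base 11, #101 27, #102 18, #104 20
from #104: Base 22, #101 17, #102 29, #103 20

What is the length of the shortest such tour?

There are 12 distinct closed tours to check (reversals are equivalent).
Base→#101→#102→#103→#104→Base: 16+22+18+20+22 = 98
Base→#101→#102→#104→#103→Base: 16+22+29+20+11 = 98
Base→#101→#103→#102→#104→Base: 16+27+18+29+22 = 112
Base→#101→#103→#104→#102→Base: 16+27+20+29+7 = 99
Base→#101→#104→#102→#103→Base: 16+17+29+18+11 = 91
Base→#101→#104→#103→#102→Base: 16+17+20+18+7 = 78
Base→#102→#101→#103→#104→Base: 7+22+27+20+22 = 98
Base→#102→#101→#104→#103→Base: 7+22+17+20+11 = 77
Base→#102→#103→#101→#104→Base: 7+18+27+17+22 = 91
Base→#102→#104→#101→#103→Base: 7+29+17+27+11 = 91
Base→#103→#101→#102→#104→Base: 11+27+22+29+22 = 111
Base→#103→#102→#101→#104→Base: 11+18+22+17+22 = 90
The minimum is 77.
One optimal route: Base → #102 → #101 → #104 → #103 → Base (or its reverse).

77 miles — the shortest possible round trip.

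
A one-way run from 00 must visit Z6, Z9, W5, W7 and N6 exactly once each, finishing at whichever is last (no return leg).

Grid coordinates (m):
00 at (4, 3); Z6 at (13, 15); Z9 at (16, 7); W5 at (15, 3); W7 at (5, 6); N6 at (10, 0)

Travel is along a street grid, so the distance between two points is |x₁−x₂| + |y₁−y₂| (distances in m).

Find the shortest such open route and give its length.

Minimum one-way distance = 39 m.

There are 5! = 120 possible orderings.
00→Z6→Z9→W5→W7→N6: 21+11+5+13+11 = 61
00→Z6→Z9→W5→N6→W7: 21+11+5+8+11 = 56
00→Z6→Z9→W7→W5→N6: 21+11+12+13+8 = 65
00→Z6→Z9→W7→N6→W5: 21+11+12+11+8 = 63
00→Z6→Z9→N6→W5→W7: 21+11+13+8+13 = 66
00→Z6→Z9→N6→W7→W5: 21+11+13+11+13 = 69
00→Z6→W5→Z9→W7→N6: 21+14+5+12+11 = 63
00→Z6→W5→Z9→N6→W7: 21+14+5+13+11 = 64
00→Z6→W5→W7→Z9→N6: 21+14+13+12+13 = 73
00→Z6→W5→W7→N6→Z9: 21+14+13+11+13 = 72
00→Z6→W5→N6→Z9→W7: 21+14+8+13+12 = 68
00→Z6→W5→N6→W7→Z9: 21+14+8+11+12 = 66
00→Z6→W7→Z9→W5→N6: 21+17+12+5+8 = 63
00→Z6→W7→Z9→N6→W5: 21+17+12+13+8 = 71
… (106 more)
00→W7→N6→W5→Z9→Z6: 4+11+8+5+11 = 39  ← best
The minimum is 39.
One shortest path: 00 → W7 → N6 → W5 → Z9 → Z6.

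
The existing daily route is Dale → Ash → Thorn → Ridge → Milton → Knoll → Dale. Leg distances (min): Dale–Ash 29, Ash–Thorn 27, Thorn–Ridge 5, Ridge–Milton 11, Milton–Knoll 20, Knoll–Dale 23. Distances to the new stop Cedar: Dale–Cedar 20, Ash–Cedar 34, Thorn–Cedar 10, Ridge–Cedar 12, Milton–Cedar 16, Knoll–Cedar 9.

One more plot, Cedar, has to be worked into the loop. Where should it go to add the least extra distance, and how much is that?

Insertion cost between consecutive stops i–j is d(i,Cedar) + d(Cedar,j) − d(i,j):
  between Dale and Ash: 20 + 34 − 29 = 25
  between Ash and Thorn: 34 + 10 − 27 = 17
  between Thorn and Ridge: 10 + 12 − 5 = 17
  between Ridge and Milton: 12 + 16 − 11 = 17
  between Milton and Knoll: 16 + 9 − 20 = 5
  between Knoll and Dale: 9 + 20 − 23 = 6
Cheapest insertion is between Milton and Knoll, adding 5.
New total = 115 + 5 = 120.

+5 min — insert Cedar between Milton and Knoll.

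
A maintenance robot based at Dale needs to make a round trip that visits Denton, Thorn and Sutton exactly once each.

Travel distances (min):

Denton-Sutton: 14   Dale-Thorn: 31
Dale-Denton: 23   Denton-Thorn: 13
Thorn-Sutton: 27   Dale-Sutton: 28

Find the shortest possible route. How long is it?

Shortest round trip = 86 min.

With 3 stops there are 3!/2 = 3 distinct round trips (a route and its reverse cost the same).
Dale→Denton→Thorn→Sutton→Dale: 23+13+27+28 = 91
Dale→Denton→Sutton→Thorn→Dale: 23+14+27+31 = 95
Dale→Thorn→Denton→Sutton→Dale: 31+13+14+28 = 86
The minimum is 86.
One optimal route: Dale → Thorn → Denton → Sutton → Dale (or its reverse).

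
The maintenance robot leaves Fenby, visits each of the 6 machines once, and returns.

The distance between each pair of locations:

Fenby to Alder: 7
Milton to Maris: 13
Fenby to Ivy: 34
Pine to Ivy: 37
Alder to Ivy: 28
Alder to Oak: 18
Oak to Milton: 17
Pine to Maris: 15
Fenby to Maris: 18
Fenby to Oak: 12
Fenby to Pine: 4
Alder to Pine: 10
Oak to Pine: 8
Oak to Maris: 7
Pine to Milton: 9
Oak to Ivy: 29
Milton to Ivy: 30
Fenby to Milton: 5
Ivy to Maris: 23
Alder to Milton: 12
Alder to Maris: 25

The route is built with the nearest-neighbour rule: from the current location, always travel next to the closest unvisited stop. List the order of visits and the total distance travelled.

Nearest-neighbour total = 106; route Fenby → Pine → Oak → Maris → Milton → Alder → Ivy → Fenby.

Fenby → [Pine:4 / Milton:5 / Alder:7 / Oak:12 / Maris:18 / Ivy:34] → Pine (4)
Pine → [Oak:8 / Milton:9 / Alder:10 / Maris:15 / Ivy:37] → Oak (8)
Oak → [Maris:7 / Milton:17 / Alder:18 / Ivy:29] → Maris (7)
Maris → [Milton:13 / Ivy:23 / Alder:25] → Milton (13)
Milton → [Alder:12 / Ivy:30] → Alder (12)
Alder → [Ivy:28] → Ivy (28)
Return Ivy→Fenby: 34.
Total = 4 + 8 + 7 + 13 + 12 + 28 + 34 = 106.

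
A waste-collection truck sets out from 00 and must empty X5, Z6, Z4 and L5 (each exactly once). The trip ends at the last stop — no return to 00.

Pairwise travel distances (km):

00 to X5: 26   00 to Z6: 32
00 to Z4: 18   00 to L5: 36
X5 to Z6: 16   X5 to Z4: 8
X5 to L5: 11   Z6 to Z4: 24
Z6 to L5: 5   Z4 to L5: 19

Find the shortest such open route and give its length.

Minimum one-way distance = 42 km.

There are 4! = 24 possible orderings.
00→X5→Z6→Z4→L5: 26+16+24+19 = 85
00→X5→Z6→L5→Z4: 26+16+5+19 = 66
00→X5→Z4→Z6→L5: 26+8+24+5 = 63
00→X5→Z4→L5→Z6: 26+8+19+5 = 58
00→X5→L5→Z6→Z4: 26+11+5+24 = 66
00→X5→L5→Z4→Z6: 26+11+19+24 = 80
00→Z6→X5→Z4→L5: 32+16+8+19 = 75
00→Z6→X5→L5→Z4: 32+16+11+19 = 78
00→Z6→Z4→X5→L5: 32+24+8+11 = 75
00→Z6→Z4→L5→X5: 32+24+19+11 = 86
00→Z6→L5→X5→Z4: 32+5+11+8 = 56
00→Z6→L5→Z4→X5: 32+5+19+8 = 64
00→Z4→X5→Z6→L5: 18+8+16+5 = 47
00→Z4→X5→L5→Z6: 18+8+11+5 = 42
… (10 more)
The minimum is 42.
One shortest path: 00 → Z4 → X5 → L5 → Z6.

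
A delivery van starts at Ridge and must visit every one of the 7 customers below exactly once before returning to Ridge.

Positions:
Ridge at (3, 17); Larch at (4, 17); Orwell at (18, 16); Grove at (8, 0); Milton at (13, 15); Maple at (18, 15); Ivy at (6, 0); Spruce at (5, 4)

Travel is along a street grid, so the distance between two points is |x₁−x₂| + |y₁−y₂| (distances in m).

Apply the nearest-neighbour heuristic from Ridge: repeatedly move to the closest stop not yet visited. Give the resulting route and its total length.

Ridge → [Larch:1 / Milton:12 / Spruce:15 / Orwell:16 / Maple:17 / Ivy:20 / Grove:22] → Larch (1)
Larch → [Milton:11 / Spruce:14 / Orwell:15 / Maple:16 / Ivy:19 / Grove:21] → Milton (11)
Milton → [Maple:5 / Orwell:6 / Spruce:19 / Grove:20 / Ivy:22] → Maple (5)
Maple → [Orwell:1 / Spruce:24 / Grove:25 / Ivy:27] → Orwell (1)
Orwell → [Spruce:25 / Grove:26 / Ivy:28] → Spruce (25)
Spruce → [Ivy:5 / Grove:7] → Ivy (5)
Ivy → [Grove:2] → Grove (2)
Return Grove→Ridge: 22.
Total = 1 + 11 + 5 + 1 + 25 + 5 + 2 + 22 = 72.

Total distance 72 m via the nearest-neighbour route Ridge → Larch → Milton → Maple → Orwell → Spruce → Ivy → Grove → Ridge.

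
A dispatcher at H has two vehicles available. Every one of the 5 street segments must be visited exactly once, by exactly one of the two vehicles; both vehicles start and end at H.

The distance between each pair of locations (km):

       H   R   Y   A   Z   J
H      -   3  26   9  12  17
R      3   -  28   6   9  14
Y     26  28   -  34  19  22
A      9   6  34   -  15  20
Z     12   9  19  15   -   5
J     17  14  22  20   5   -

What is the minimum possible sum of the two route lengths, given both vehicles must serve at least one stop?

Minimum combined distance: 83 km.

There are 2^4 − 1 = 15 ways to divide the 5 stops into two non-empty groups. For each, the best each vehicle can do is its own shortest tour through its group:
  {R} + {Y, A, Z, J}: 6 + 77 = 83
  {Y} + {R, A, Z, J}: 52 + 46 = 98
  {R, Y} + {A, Z, J}: 57 + 46 = 103
  {A} + {R, Y, Z, J}: 18 + 65 = 83
  {R, A} + {Y, Z, J}: 18 + 65 = 83
  {Y, A} + {R, Z, J}: 69 + 34 = 103
  … (15 splits in total)
Best: vehicle 1 H → R → H = 6; vehicle 2 H → Y → J → Z → A → H = 77; combined 83.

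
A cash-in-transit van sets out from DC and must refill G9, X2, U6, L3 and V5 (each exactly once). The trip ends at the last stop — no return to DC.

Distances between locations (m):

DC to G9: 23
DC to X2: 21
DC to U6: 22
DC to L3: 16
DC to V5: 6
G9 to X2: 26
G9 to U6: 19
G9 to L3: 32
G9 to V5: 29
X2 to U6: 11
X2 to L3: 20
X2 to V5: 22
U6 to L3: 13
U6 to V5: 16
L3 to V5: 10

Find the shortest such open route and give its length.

There are 5! = 120 possible orderings.
DC - G9 - X2 - U6 - L3 - V5: 23+26+11+13+10 = 83
DC - G9 - X2 - U6 - V5 - L3: 23+26+11+16+10 = 86
DC - G9 - X2 - L3 - U6 - V5: 23+26+20+13+16 = 98
DC - G9 - X2 - L3 - V5 - U6: 23+26+20+10+16 = 95
DC - G9 - X2 - V5 - U6 - L3: 23+26+22+16+13 = 100
DC - G9 - X2 - V5 - L3 - U6: 23+26+22+10+13 = 94
DC - G9 - U6 - X2 - L3 - V5: 23+19+11+20+10 = 83
DC - G9 - U6 - X2 - V5 - L3: 23+19+11+22+10 = 85
DC - G9 - U6 - L3 - X2 - V5: 23+19+13+20+22 = 97
DC - G9 - U6 - L3 - V5 - X2: 23+19+13+10+22 = 87
DC - G9 - U6 - V5 - X2 - L3: 23+19+16+22+20 = 100
DC - G9 - U6 - V5 - L3 - X2: 23+19+16+10+20 = 88
DC - G9 - L3 - X2 - U6 - V5: 23+32+20+11+16 = 102
DC - G9 - L3 - X2 - V5 - U6: 23+32+20+22+16 = 113
… (106 more)
DC - V5 - L3 - X2 - U6 - G9: 6+10+20+11+19 = 66  ← best
The minimum is 66.
One shortest path: DC → V5 → L3 → X2 → U6 → G9.

Shortest open route: 66 m.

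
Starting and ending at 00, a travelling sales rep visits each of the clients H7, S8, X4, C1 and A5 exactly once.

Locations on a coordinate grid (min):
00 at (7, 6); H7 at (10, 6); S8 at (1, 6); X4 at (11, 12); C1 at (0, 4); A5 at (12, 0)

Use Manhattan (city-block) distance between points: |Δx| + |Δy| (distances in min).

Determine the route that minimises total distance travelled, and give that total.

Minimum total distance: 48 min.

With 5 stops there are 5!/2 = 60 distinct round trips (a route and its reverse cost the same).
00 → H7 → S8 → X4 → C1 → A5 → 00: 3+9+16+19+16+11 = 74
00 → H7 → S8 → X4 → A5 → C1 → 00: 3+9+16+13+16+9 = 66
00 → H7 → S8 → C1 → X4 → A5 → 00: 3+9+3+19+13+11 = 58
00 → H7 → S8 → C1 → A5 → X4 → 00: 3+9+3+16+13+10 = 54
00 → H7 → S8 → A5 → X4 → C1 → 00: 3+9+17+13+19+9 = 70
00 → H7 → S8 → A5 → C1 → X4 → 00: 3+9+17+16+19+10 = 74
00 → H7 → X4 → S8 → C1 → A5 → 00: 3+7+16+3+16+11 = 56
00 → H7 → X4 → S8 → A5 → C1 → 00: 3+7+16+17+16+9 = 68
00 → H7 → X4 → C1 → S8 → A5 → 00: 3+7+19+3+17+11 = 60
00 → H7 → X4 → C1 → A5 → S8 → 00: 3+7+19+16+17+6 = 68
00 → H7 → X4 → A5 → S8 → C1 → 00: 3+7+13+17+3+9 = 52
00 → H7 → X4 → A5 → C1 → S8 → 00: 3+7+13+16+3+6 = 48
00 → H7 → C1 → S8 → X4 → A5 → 00: 3+12+3+16+13+11 = 58
00 → H7 → C1 → S8 → A5 → X4 → 00: 3+12+3+17+13+10 = 58
… (46 more)
The minimum is 48.
One optimal route: 00 → H7 → X4 → A5 → C1 → S8 → 00 (or its reverse).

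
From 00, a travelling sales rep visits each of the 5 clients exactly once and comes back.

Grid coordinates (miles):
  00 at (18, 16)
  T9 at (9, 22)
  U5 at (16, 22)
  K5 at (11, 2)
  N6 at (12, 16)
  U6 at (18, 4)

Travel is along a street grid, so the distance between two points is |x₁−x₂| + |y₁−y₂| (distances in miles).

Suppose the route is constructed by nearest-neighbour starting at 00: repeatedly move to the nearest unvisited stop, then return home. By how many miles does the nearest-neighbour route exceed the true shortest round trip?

00: N6=6, U5=8, U6=12, T9=15, K5=21 ⇒ N6
N6: T9=9, U5=10, K5=15, U6=18 ⇒ T9
T9: U5=7, K5=22, U6=27 ⇒ U5
U5: U6=20, K5=25 ⇒ U6
U6: K5=9 ⇒ K5
NN route 00 → N6 → T9 → U5 → U6 → K5 → 00 costs 72.
Optimal: 00 → U5 → T9 → N6 → K5 → U6 → 00 costs 60 (by enumerating all 60 distinct tours).
Excess = 72 − 60 = 12.

12 miles longer than the optimal tour.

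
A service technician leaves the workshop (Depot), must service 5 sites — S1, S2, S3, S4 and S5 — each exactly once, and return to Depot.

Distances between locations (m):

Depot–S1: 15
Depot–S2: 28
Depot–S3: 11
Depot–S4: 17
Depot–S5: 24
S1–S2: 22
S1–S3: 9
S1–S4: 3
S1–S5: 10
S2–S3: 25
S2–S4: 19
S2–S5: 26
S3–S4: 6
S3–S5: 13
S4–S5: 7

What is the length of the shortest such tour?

With 5 stops there are 5!/2 = 60 distinct round trips (a route and its reverse cost the same).
Depot→S1→S2→S3→S4→S5→Depot: 15+22+25+6+7+24 = 99
Depot→S1→S2→S3→S5→S4→Depot: 15+22+25+13+7+17 = 99
Depot→S1→S2→S4→S3→S5→Depot: 15+22+19+6+13+24 = 99
Depot→S1→S2→S4→S5→S3→Depot: 15+22+19+7+13+11 = 87
Depot→S1→S2→S5→S3→S4→Depot: 15+22+26+13+6+17 = 99
Depot→S1→S2→S5→S4→S3→Depot: 15+22+26+7+6+11 = 87
Depot→S1→S3→S2→S4→S5→Depot: 15+9+25+19+7+24 = 99
Depot→S1→S3→S2→S5→S4→Depot: 15+9+25+26+7+17 = 99
Depot→S1→S3→S4→S2→S5→Depot: 15+9+6+19+26+24 = 99
Depot→S1→S3→S4→S5→S2→Depot: 15+9+6+7+26+28 = 91
Depot→S1→S3→S5→S2→S4→Depot: 15+9+13+26+19+17 = 99
Depot→S1→S3→S5→S4→S2→Depot: 15+9+13+7+19+28 = 91
Depot→S1→S4→S2→S3→S5→Depot: 15+3+19+25+13+24 = 99
Depot→S1→S4→S2→S5→S3→Depot: 15+3+19+26+13+11 = 87
… (46 more)
Depot→S2→S1→S4→S5→S3→Depot: 28+22+3+7+13+11 = 84  ← best
The minimum is 84.
One optimal route: Depot → S2 → S1 → S4 → S5 → S3 → Depot (or its reverse).

84 m — the shortest possible round trip.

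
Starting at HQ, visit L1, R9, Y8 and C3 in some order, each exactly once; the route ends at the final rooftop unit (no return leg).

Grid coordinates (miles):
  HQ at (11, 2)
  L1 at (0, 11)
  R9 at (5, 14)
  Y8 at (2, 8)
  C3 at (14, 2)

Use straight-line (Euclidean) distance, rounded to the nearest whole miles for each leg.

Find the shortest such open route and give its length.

There are 4! = 24 possible orderings.
HQ→L1→R9→Y8→C3: 14+6+7+13 = 40
HQ→L1→R9→C3→Y8: 14+6+15+13 = 48
HQ→L1→Y8→R9→C3: 14+4+7+15 = 40
HQ→L1→Y8→C3→R9: 14+4+13+15 = 46
HQ→L1→C3→R9→Y8: 14+17+15+7 = 53
HQ→L1→C3→Y8→R9: 14+17+13+7 = 51
HQ→R9→L1→Y8→C3: 13+6+4+13 = 36
HQ→R9→L1→C3→Y8: 13+6+17+13 = 49
HQ→R9→Y8→L1→C3: 13+7+4+17 = 41
HQ→R9→Y8→C3→L1: 13+7+13+17 = 50
HQ→R9→C3→L1→Y8: 13+15+17+4 = 49
HQ→R9→C3→Y8→L1: 13+15+13+4 = 45
HQ→Y8→L1→R9→C3: 11+4+6+15 = 36
HQ→Y8→L1→C3→R9: 11+4+17+15 = 47
… (10 more)
HQ→C3→Y8→L1→R9: 3+13+4+6 = 26  ← best
The minimum is 26.
One shortest path: HQ → C3 → Y8 → L1 → R9.

Minimum one-way distance = 26 miles.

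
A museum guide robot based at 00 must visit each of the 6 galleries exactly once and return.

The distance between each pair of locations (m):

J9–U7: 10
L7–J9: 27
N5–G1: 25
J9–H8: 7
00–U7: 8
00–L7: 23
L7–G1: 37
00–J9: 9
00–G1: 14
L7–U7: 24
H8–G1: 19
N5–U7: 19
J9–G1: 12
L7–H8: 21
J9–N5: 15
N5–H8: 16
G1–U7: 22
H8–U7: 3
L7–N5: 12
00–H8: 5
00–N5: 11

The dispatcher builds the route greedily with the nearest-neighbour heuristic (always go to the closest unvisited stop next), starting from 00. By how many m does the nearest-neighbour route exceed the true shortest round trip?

Excess over optimum: 7 m.

00: H8=5, U7=8, J9=9, N5=11, G1=14, L7=23 ⇒ H8
H8: U7=3, J9=7, N5=16, G1=19, L7=21 ⇒ U7
U7: J9=10, N5=19, G1=22, L7=24 ⇒ J9
J9: G1=12, N5=15, L7=27 ⇒ G1
G1: N5=25, L7=37 ⇒ N5
N5: L7=12 ⇒ L7
NN route 00 → H8 → U7 → J9 → G1 → N5 → L7 → 00 costs 90.
Optimal: 00 → N5 → L7 → H8 → U7 → J9 → G1 → 00 costs 83 (by enumerating all 360 distinct tours).
Excess = 90 − 83 = 7.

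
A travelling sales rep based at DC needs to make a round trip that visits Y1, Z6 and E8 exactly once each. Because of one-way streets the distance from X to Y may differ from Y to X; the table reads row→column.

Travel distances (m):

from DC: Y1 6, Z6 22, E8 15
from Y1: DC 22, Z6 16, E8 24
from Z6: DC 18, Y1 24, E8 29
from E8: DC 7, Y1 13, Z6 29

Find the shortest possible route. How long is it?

58 m — the shortest possible round trip.

DC → Y1 → Z6 → E8 → DC: 6+16+29+7 = 58
DC → Y1 → E8 → Z6 → DC: 6+24+29+18 = 77
DC → Z6 → Y1 → E8 → DC: 22+24+24+7 = 77
DC → Z6 → E8 → Y1 → DC: 22+29+13+22 = 86
DC → E8 → Y1 → Z6 → DC: 15+13+16+18 = 62
DC → E8 → Z6 → Y1 → DC: 15+29+24+22 = 90
The minimum is 58.
One optimal route: DC → Y1 → Z6 → E8 → DC.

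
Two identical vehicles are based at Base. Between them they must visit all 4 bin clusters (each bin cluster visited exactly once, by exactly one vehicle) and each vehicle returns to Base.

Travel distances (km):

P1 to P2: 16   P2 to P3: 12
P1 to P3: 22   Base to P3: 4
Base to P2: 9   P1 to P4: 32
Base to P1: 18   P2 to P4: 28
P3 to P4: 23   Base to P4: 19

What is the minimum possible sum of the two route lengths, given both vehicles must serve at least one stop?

Try each way of splitting the stops between the two vehicles (each non-empty) and, for each split, find the best tour for each vehicle:
  {P1} + {P2, P3, P4}: 36 + 63 = 99
  {P2} + {P1, P3, P4}: 18 + 77 = 95
  {P1, P2} + {P3, P4}: 43 + 46 = 89
  {P3} + {P1, P2, P4}: 8 + 76 = 84
  {P1, P3} + {P2, P4}: 44 + 56 = 100
  {P2, P3} + {P1, P4}: 25 + 69 = 94
  … (7 splits in total)
Best: vehicle 1 Base → P3 → Base = 8; vehicle 2 Base → P2 → P1 → P4 → Base = 76; combined 84.

84 km — the smallest possible combined total.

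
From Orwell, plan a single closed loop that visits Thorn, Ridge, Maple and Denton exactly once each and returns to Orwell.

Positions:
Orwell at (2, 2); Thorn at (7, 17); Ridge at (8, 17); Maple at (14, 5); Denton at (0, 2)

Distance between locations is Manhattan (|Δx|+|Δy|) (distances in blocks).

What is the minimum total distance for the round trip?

58 blocks — the shortest possible round trip.

There are 12 distinct closed tours to check (reversals are equivalent).
Orwell → Thorn → Ridge → Maple → Denton → Orwell: 20+1+18+17+2 = 58
Orwell → Thorn → Ridge → Denton → Maple → Orwell: 20+1+23+17+15 = 76
Orwell → Thorn → Maple → Ridge → Denton → Orwell: 20+19+18+23+2 = 82
Orwell → Thorn → Maple → Denton → Ridge → Orwell: 20+19+17+23+21 = 100
Orwell → Thorn → Denton → Ridge → Maple → Orwell: 20+22+23+18+15 = 98
Orwell → Thorn → Denton → Maple → Ridge → Orwell: 20+22+17+18+21 = 98
Orwell → Ridge → Thorn → Maple → Denton → Orwell: 21+1+19+17+2 = 60
Orwell → Ridge → Thorn → Denton → Maple → Orwell: 21+1+22+17+15 = 76
Orwell → Ridge → Maple → Thorn → Denton → Orwell: 21+18+19+22+2 = 82
Orwell → Ridge → Denton → Thorn → Maple → Orwell: 21+23+22+19+15 = 100
Orwell → Maple → Thorn → Ridge → Denton → Orwell: 15+19+1+23+2 = 60
Orwell → Maple → Ridge → Thorn → Denton → Orwell: 15+18+1+22+2 = 58
The minimum is 58.
One optimal route: Orwell → Thorn → Ridge → Maple → Denton → Orwell (or its reverse).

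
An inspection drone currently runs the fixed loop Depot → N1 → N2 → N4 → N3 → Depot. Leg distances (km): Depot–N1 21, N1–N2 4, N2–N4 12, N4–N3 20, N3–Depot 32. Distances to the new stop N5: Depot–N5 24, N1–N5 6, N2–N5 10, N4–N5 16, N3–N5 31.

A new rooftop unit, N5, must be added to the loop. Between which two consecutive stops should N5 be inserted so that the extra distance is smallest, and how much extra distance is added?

Adding 9 km by placing N5 on the Depot–N1 leg.

Insertion cost between consecutive stops i–j is d(i,N5) + d(N5,j) − d(i,j):
  between Depot and N1: 24 + 6 − 21 = 9
  between N1 and N2: 6 + 10 − 4 = 12
  between N2 and N4: 10 + 16 − 12 = 14
  between N4 and N3: 16 + 31 − 20 = 27
  between N3 and Depot: 31 + 24 − 32 = 23
Cheapest insertion is between Depot and N1, adding 9.
New total = 89 + 9 = 98.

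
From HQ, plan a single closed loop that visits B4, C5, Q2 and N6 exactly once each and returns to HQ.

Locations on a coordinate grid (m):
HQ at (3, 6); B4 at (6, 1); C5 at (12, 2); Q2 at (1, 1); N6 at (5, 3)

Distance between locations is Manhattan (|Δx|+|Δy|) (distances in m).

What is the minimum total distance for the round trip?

With 4 stops there are 4!/2 = 12 distinct round trips (a route and its reverse cost the same).
HQ-B4-C5-Q2-N6-HQ: 8+7+12+6+5 = 38
HQ-B4-C5-N6-Q2-HQ: 8+7+8+6+7 = 36
HQ-B4-Q2-C5-N6-HQ: 8+5+12+8+5 = 38
HQ-B4-Q2-N6-C5-HQ: 8+5+6+8+13 = 40
HQ-B4-N6-C5-Q2-HQ: 8+3+8+12+7 = 38
HQ-B4-N6-Q2-C5-HQ: 8+3+6+12+13 = 42
HQ-C5-B4-Q2-N6-HQ: 13+7+5+6+5 = 36
HQ-C5-B4-N6-Q2-HQ: 13+7+3+6+7 = 36
HQ-C5-Q2-B4-N6-HQ: 13+12+5+3+5 = 38
HQ-C5-N6-B4-Q2-HQ: 13+8+3+5+7 = 36
HQ-Q2-B4-C5-N6-HQ: 7+5+7+8+5 = 32
HQ-Q2-C5-B4-N6-HQ: 7+12+7+3+5 = 34
The minimum is 32.
One optimal route: HQ → Q2 → B4 → C5 → N6 → HQ (or its reverse).

Shortest round trip = 32 m.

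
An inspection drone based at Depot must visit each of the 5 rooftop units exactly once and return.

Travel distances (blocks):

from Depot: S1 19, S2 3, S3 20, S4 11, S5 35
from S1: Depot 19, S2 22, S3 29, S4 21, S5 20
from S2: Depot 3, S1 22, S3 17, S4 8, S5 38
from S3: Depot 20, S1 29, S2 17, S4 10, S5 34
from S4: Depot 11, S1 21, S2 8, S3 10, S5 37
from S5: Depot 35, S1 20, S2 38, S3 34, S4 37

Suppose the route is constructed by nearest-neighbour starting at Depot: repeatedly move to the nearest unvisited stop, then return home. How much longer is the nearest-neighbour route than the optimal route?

Excess over optimum: 11 blocks.

Depot: S2=3, S4=11, S1=19, S3=20, S5=35 ⇒ S2
S2: S4=8, S3=17, S1=22, S5=38 ⇒ S4
S4: S3=10, S1=21, S5=37 ⇒ S3
S3: S1=29, S5=34 ⇒ S1
S1: S5=20 ⇒ S5
NN route Depot → S2 → S4 → S3 → S1 → S5 → Depot costs 105.
Optimal: Depot → S1 → S5 → S3 → S4 → S2 → Depot costs 94 (by enumerating all 60 distinct tours).
Excess = 105 − 94 = 11.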